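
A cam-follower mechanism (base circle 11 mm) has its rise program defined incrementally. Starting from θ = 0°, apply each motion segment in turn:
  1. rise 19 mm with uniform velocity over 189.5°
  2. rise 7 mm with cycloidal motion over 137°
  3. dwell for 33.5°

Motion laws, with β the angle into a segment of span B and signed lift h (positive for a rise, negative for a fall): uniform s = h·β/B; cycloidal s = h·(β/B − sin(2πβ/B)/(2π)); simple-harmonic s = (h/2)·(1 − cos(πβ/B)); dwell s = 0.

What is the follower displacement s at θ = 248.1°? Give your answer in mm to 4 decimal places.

seg 1 [0°–189.5°] uniform, h=19: full span → s += 19 → s = 19.0000
seg 2 [189.5°–326.5°] cycloidal, h=7: θ=248.1° here. β=58.6, B=137. 7·(0.4277 − sin(2π·0.4277)/(2π)) = 2.5055 → s = 21.5055

21.5055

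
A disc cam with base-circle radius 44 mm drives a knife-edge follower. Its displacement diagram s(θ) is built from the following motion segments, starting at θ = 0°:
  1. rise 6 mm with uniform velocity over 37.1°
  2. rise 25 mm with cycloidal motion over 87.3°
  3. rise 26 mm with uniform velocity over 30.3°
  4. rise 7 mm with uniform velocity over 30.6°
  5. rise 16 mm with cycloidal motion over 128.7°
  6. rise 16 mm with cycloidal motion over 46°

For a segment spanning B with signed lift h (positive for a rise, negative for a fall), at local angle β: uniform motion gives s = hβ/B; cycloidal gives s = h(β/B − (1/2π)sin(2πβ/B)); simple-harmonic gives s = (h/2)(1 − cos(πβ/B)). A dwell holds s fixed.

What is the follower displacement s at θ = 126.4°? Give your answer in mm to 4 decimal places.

seg 1 [0°–37.1°] uniform, h=6: full span → s += 6 → s = 6.0000
seg 2 [37.1°–124.4°] cycloidal, h=25: full span → s += 25 → s = 31.0000
seg 3 [124.4°–154.7°] uniform, h=26: θ=126.4° here. β=2, B=30.3. 26·2/30.3 = 1.7162 → s = 32.7162

32.7162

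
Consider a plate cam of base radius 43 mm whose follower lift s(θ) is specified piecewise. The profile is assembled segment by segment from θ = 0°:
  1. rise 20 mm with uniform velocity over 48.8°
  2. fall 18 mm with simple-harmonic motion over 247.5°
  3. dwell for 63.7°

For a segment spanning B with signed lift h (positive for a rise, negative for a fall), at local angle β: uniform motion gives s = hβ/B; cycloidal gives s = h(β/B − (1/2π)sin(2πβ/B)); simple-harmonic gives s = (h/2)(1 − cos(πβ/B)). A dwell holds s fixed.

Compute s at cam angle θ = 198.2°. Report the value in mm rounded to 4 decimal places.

seg 1 [0°–48.8°] uniform, h=20: full span → s += 20 → s = 20.0000
seg 2 [48.8°–296.3°] simple-harmonic, h=-18: θ=198.2° here. β=149.4, B=247.5. -18/2·(1 − cos(π·0.6036)) = -11.8788 → s = 8.1212

8.1212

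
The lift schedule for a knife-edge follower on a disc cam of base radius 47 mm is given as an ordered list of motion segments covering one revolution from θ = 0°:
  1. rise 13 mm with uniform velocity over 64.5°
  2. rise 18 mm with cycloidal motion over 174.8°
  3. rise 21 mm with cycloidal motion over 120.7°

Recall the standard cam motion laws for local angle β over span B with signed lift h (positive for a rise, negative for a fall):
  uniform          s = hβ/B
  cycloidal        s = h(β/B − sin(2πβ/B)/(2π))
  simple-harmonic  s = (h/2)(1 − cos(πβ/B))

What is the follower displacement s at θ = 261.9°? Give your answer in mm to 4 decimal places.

seg 1 [0°–64.5°] uniform, h=13: full span → s += 13 → s = 13.0000
seg 2 [64.5°–239.3°] cycloidal, h=18: full span → s += 18 → s = 31.0000
seg 3 [239.3°–360°] cycloidal, h=21: θ=261.9° here. β=22.6, B=120.7. 21·(0.1872 − sin(2π·0.1872)/(2π)) = 0.8463 → s = 31.8463

31.8463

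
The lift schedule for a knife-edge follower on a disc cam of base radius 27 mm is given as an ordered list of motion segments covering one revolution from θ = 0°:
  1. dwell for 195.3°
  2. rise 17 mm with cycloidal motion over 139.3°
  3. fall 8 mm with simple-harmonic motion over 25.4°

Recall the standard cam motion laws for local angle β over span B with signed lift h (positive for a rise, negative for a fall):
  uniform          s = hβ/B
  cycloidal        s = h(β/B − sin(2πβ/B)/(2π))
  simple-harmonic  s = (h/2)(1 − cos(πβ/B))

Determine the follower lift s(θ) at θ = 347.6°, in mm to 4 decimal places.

seg 1 [0°–195.3°] dwell: s stays 0.0000
seg 2 [195.3°–334.6°] cycloidal, h=17: full span → s += 17 → s = 17.0000
seg 3 [334.6°–360°] simple-harmonic, h=-8: θ=347.6° here. β=13, B=25.4. -8/2·(1 − cos(π·0.5118)) = -4.1484 → s = 12.8516

12.8516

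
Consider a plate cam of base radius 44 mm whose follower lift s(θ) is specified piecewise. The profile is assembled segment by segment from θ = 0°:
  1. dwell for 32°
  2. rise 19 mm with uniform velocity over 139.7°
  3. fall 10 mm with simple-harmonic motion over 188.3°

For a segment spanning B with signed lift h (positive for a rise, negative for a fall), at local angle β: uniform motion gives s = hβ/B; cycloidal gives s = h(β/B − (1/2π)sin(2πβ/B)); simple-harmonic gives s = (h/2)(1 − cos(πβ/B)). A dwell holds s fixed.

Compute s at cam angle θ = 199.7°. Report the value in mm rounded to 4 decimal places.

seg 1 [0°–32°] dwell: s stays 0.0000
seg 2 [32°–171.7°] uniform, h=19: full span → s += 19 → s = 19.0000
seg 3 [171.7°–360°] simple-harmonic, h=-10: θ=199.7° here. β=28, B=188.3. -10/2·(1 − cos(π·0.1487)) = -0.5357 → s = 18.4643

18.4643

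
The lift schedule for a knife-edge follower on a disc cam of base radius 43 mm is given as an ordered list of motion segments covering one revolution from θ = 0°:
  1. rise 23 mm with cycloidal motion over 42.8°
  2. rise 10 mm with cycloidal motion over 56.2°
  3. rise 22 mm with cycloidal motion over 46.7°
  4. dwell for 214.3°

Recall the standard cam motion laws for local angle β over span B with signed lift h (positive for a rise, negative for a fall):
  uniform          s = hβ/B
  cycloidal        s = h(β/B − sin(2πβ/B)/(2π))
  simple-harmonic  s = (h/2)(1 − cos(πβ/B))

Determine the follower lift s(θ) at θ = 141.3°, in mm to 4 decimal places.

seg 1 [0°–42.8°] cycloidal, h=23: full span → s += 23 → s = 23.0000
seg 2 [42.8°–99°] cycloidal, h=10: full span → s += 10 → s = 33.0000
seg 3 [99°–145.7°] cycloidal, h=22: θ=141.3° here. β=42.3, B=46.7. 22·(0.9058 − sin(2π·0.9058)/(2π)) = 21.8810 → s = 54.8810

54.8810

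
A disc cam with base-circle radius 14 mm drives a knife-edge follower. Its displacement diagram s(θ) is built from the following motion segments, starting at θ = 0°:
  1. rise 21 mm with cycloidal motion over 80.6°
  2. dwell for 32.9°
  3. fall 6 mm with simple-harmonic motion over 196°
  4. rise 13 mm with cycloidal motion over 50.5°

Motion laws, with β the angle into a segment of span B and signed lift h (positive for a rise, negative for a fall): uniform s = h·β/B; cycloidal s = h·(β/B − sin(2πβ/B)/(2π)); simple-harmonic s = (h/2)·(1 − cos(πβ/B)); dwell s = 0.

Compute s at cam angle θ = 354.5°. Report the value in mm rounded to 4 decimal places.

seg 1 [0°–80.6°] cycloidal, h=21: full span → s += 21 → s = 21.0000
seg 2 [80.6°–113.5°] dwell: s stays 21.0000
seg 3 [113.5°–309.5°] simple-harmonic, h=-6: full span → s += -6 → s = 15.0000
seg 4 [309.5°–360°] cycloidal, h=13: θ=354.5° here. β=45, B=50.5. 13·(0.8911 − sin(2π·0.8911)/(2π)) = 12.8921 → s = 27.8921

27.8921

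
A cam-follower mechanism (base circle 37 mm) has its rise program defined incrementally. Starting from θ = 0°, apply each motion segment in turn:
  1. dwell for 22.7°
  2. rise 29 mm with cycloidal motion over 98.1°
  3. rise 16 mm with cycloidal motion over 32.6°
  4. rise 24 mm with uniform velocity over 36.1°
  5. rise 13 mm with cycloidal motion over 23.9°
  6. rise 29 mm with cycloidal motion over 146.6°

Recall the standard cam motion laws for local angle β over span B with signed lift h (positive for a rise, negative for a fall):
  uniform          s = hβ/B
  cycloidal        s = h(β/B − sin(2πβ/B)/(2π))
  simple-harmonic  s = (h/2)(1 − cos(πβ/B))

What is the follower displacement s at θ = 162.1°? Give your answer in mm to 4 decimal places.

seg 1 [0°–22.7°] dwell: s stays 0.0000
seg 2 [22.7°–120.8°] cycloidal, h=29: full span → s += 29 → s = 29.0000
seg 3 [120.8°–153.4°] cycloidal, h=16: full span → s += 16 → s = 45.0000
seg 4 [153.4°–189.5°] uniform, h=24: θ=162.1° here. β=8.7, B=36.1. 24·8.7/36.1 = 5.7839 → s = 50.7839

50.7839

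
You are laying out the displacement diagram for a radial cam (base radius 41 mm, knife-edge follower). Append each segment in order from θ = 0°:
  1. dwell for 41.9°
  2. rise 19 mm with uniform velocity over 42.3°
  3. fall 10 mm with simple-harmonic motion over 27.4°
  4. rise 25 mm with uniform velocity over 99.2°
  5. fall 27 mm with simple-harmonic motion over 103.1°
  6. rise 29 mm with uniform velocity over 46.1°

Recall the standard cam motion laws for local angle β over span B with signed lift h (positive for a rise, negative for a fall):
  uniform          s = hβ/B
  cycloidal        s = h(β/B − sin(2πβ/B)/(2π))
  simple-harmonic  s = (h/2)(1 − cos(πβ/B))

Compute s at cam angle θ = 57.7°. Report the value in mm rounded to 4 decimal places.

seg 1 [0°–41.9°] dwell: s stays 0.0000
seg 2 [41.9°–84.2°] uniform, h=19: θ=57.7° here. β=15.8, B=42.3. 19·15.8/42.3 = 7.0969 → s = 7.0969

7.0969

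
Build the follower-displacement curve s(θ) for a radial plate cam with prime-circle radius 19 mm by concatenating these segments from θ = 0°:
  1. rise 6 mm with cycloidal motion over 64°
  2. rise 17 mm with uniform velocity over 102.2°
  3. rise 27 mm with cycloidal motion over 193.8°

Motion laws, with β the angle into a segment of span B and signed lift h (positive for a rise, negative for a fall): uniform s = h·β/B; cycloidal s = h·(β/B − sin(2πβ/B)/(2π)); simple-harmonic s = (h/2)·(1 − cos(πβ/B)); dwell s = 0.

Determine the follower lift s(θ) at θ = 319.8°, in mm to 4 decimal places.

seg 1 [0°–64°] cycloidal, h=6: full span → s += 6 → s = 6.0000
seg 2 [64°–166.2°] uniform, h=17: full span → s += 17 → s = 23.0000
seg 3 [166.2°–360°] cycloidal, h=27: θ=319.8° here. β=153.6, B=193.8. 27·(0.7926 − sin(2π·0.7926)/(2π)) = 25.5438 → s = 48.5438

48.5438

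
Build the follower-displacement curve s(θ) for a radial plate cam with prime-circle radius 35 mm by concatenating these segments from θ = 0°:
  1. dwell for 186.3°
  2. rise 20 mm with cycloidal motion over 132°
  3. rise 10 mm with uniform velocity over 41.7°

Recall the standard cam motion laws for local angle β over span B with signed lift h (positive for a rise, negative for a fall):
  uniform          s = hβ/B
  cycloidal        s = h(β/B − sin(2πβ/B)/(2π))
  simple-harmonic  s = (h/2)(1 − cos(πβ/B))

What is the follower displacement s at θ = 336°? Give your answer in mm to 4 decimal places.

seg 1 [0°–186.3°] dwell: s stays 0.0000
seg 2 [186.3°–318.3°] cycloidal, h=20: full span → s += 20 → s = 20.0000
seg 3 [318.3°–360°] uniform, h=10: θ=336° here. β=17.7, B=41.7. 10·17.7/41.7 = 4.2446 → s = 24.2446

24.2446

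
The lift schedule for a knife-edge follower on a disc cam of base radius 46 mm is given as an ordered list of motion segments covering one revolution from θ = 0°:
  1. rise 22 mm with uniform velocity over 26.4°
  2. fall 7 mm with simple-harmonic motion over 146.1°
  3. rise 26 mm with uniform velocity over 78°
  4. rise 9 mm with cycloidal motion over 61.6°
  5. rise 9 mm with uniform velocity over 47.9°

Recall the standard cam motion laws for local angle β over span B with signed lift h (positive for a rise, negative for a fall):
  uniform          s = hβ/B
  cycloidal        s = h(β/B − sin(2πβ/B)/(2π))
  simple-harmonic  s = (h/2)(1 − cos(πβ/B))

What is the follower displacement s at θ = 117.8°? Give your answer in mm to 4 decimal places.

seg 1 [0°–26.4°] uniform, h=22: full span → s += 22 → s = 22.0000
seg 2 [26.4°–172.5°] simple-harmonic, h=-7: θ=117.8° here. β=91.4, B=146.1. -7/2·(1 − cos(π·0.6256)) = -4.8455 → s = 17.1545

17.1545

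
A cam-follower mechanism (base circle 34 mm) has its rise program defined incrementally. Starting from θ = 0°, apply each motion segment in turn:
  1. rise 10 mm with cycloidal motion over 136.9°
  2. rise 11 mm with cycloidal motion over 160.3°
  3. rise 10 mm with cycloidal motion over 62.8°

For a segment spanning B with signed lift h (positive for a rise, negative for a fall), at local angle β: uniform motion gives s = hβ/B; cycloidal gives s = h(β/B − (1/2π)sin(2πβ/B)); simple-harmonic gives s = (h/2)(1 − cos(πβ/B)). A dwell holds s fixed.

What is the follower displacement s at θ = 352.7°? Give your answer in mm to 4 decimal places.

seg 1 [0°–136.9°] cycloidal, h=10: full span → s += 10 → s = 10.0000
seg 2 [136.9°–297.2°] cycloidal, h=11: full span → s += 11 → s = 21.0000
seg 3 [297.2°–360°] cycloidal, h=10: θ=352.7° here. β=55.5, B=62.8. 10·(0.8838 − sin(2π·0.8838)/(2π)) = 9.8994 → s = 30.8994

30.8994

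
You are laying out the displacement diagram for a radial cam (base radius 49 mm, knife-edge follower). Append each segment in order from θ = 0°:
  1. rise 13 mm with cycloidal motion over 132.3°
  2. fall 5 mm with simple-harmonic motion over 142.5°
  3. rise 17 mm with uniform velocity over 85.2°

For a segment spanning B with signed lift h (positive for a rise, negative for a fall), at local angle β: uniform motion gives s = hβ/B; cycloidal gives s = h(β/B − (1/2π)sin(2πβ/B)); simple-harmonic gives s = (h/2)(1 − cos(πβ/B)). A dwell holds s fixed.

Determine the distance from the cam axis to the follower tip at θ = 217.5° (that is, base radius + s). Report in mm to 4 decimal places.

seg 1 [0°–132.3°] cycloidal, h=13: full span → s += 13 → s = 13.0000
seg 2 [132.3°–274.8°] simple-harmonic, h=-5: θ=217.5° here. β=85.2, B=142.5. -5/2·(1 − cos(π·0.5979)) = -3.2568 → s = 9.7432
radial distance = base radius + s = 49 + 9.7432 = 58.7432

58.7432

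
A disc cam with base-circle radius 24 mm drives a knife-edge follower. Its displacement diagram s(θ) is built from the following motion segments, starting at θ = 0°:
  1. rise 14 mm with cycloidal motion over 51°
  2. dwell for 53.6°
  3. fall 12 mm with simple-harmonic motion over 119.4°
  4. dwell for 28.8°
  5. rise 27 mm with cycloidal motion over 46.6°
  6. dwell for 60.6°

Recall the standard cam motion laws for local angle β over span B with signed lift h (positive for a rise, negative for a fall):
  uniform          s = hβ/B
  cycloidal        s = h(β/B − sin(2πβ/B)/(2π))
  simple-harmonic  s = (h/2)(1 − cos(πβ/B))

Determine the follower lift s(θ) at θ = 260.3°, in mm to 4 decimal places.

seg 1 [0°–51°] cycloidal, h=14: full span → s += 14 → s = 14.0000
seg 2 [51°–104.6°] dwell: s stays 14.0000
seg 3 [104.6°–224°] simple-harmonic, h=-12: full span → s += -12 → s = 2.0000
seg 4 [224°–252.8°] dwell: s stays 2.0000
seg 5 [252.8°–299.4°] cycloidal, h=27: θ=260.3° here. β=7.5, B=46.6. 27·(0.1609 − sin(2π·0.1609)/(2π)) = 0.7037 → s = 2.7037

2.7037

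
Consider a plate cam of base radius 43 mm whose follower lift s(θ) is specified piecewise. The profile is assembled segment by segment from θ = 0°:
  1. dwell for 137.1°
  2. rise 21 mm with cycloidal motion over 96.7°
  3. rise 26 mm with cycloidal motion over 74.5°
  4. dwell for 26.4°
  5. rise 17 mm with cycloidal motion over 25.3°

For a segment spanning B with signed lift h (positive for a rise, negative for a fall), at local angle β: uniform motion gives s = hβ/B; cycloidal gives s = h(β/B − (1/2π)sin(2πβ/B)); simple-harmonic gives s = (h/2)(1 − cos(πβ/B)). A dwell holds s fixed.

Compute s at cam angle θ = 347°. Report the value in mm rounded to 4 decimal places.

seg 1 [0°–137.1°] dwell: s stays 0.0000
seg 2 [137.1°–233.8°] cycloidal, h=21: full span → s += 21 → s = 21.0000
seg 3 [233.8°–308.3°] cycloidal, h=26: full span → s += 26 → s = 47.0000
seg 4 [308.3°–334.7°] dwell: s stays 47.0000
seg 5 [334.7°–360°] cycloidal, h=17: θ=347° here. β=12.3, B=25.3. 17·(0.4862 − sin(2π·0.4862)/(2π)) = 8.0299 → s = 55.0299

55.0299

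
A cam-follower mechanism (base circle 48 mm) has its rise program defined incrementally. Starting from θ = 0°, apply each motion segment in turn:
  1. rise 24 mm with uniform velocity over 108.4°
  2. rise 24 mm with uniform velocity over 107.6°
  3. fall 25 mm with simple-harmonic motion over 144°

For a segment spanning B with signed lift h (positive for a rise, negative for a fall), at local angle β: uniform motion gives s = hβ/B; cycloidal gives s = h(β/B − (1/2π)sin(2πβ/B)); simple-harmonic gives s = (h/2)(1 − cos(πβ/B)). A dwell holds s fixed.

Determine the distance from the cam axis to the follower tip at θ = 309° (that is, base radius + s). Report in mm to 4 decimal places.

seg 1 [0°–108.4°] uniform, h=24: full span → s += 24 → s = 24.0000
seg 2 [108.4°–216°] uniform, h=24: full span → s += 24 → s = 48.0000
seg 3 [216°–360°] simple-harmonic, h=-25: θ=309° here. β=93, B=144. -25/2·(1 − cos(π·0.6458)) = -18.0286 → s = 29.9714
radial distance = base radius + s = 48 + 29.9714 = 77.9714

77.9714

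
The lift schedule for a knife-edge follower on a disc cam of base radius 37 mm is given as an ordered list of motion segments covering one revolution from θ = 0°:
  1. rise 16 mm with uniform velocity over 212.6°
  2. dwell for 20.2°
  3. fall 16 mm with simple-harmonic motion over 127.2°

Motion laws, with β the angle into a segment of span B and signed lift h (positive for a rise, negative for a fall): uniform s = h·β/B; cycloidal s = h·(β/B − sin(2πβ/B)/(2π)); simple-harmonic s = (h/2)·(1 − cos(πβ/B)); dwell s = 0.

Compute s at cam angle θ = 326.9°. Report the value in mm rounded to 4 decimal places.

seg 1 [0°–212.6°] uniform, h=16: full span → s += 16 → s = 16.0000
seg 2 [212.6°–232.8°] dwell: s stays 16.0000
seg 3 [232.8°–360°] simple-harmonic, h=-16: θ=326.9° here. β=94.1, B=127.2. -16/2·(1 − cos(π·0.7398)) = -13.4723 → s = 2.5277

2.5277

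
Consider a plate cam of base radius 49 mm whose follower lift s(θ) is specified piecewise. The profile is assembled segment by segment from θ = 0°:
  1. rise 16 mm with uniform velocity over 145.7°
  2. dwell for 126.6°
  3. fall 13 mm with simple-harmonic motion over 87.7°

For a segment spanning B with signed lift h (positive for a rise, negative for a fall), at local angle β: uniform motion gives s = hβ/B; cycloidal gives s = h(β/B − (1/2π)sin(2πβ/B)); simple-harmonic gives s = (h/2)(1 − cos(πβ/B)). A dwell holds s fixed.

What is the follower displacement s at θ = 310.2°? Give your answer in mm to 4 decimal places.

seg 1 [0°–145.7°] uniform, h=16: full span → s += 16 → s = 16.0000
seg 2 [145.7°–272.3°] dwell: s stays 16.0000
seg 3 [272.3°–360°] simple-harmonic, h=-13: θ=310.2° here. β=37.9, B=87.7. -13/2·(1 − cos(π·0.4322)) = -5.1250 → s = 10.8750

10.8750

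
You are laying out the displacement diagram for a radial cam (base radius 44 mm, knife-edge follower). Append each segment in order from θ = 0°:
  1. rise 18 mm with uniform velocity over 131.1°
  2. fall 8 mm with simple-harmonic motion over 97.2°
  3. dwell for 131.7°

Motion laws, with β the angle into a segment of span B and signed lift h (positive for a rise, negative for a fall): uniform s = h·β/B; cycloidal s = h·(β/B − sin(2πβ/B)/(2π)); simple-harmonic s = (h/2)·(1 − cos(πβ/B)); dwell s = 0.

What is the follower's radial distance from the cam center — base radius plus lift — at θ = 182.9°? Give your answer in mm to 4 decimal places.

seg 1 [0°–131.1°] uniform, h=18: full span → s += 18 → s = 18.0000
seg 2 [131.1°–228.3°] simple-harmonic, h=-8: θ=182.9° here. β=51.8, B=97.2. -8/2·(1 − cos(π·0.5329)) = -4.4130 → s = 13.5870
radial distance = base radius + s = 44 + 13.5870 = 57.5870

57.5870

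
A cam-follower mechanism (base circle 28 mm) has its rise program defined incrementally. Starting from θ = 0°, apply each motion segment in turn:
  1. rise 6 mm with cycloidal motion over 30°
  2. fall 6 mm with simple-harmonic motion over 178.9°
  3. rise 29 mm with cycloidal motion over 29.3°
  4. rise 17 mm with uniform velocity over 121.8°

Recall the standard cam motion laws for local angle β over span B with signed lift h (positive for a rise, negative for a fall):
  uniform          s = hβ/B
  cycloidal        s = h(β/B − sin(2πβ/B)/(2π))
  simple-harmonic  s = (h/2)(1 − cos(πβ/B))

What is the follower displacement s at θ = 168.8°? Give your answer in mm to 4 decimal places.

seg 1 [0°–30°] cycloidal, h=6: full span → s += 6 → s = 6.0000
seg 2 [30°–208.9°] simple-harmonic, h=-6: θ=168.8° here. β=138.8, B=178.9. -6/2·(1 − cos(π·0.7759)) = -5.2864 → s = 0.7136

0.7136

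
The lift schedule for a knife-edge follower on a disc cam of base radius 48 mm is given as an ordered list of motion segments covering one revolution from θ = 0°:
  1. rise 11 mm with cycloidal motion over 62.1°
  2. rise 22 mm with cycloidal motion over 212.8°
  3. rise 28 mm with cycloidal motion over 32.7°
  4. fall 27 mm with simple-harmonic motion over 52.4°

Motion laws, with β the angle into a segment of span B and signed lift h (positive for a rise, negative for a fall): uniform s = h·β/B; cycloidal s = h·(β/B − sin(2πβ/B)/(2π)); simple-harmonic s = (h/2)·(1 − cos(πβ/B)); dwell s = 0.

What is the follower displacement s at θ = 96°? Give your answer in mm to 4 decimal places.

seg 1 [0°–62.1°] cycloidal, h=11: full span → s += 11 → s = 11.0000
seg 2 [62.1°–274.9°] cycloidal, h=22: θ=96° here. β=33.9, B=212.8. 22·(0.1593 − sin(2π·0.1593)/(2π)) = 0.5566 → s = 11.5566

11.5566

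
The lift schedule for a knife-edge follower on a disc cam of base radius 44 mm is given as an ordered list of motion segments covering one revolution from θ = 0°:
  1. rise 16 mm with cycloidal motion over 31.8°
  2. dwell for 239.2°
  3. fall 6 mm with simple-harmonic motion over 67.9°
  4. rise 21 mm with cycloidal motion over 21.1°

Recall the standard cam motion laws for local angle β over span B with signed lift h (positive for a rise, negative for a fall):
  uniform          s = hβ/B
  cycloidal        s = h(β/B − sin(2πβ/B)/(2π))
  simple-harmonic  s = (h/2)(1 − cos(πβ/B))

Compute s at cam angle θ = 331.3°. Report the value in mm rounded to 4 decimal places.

seg 1 [0°–31.8°] cycloidal, h=16: full span → s += 16 → s = 16.0000
seg 2 [31.8°–271°] dwell: s stays 16.0000
seg 3 [271°–338.9°] simple-harmonic, h=-6: θ=331.3° here. β=60.3, B=67.9. -6/2·(1 − cos(π·0.8881)) = -5.8164 → s = 10.1836

10.1836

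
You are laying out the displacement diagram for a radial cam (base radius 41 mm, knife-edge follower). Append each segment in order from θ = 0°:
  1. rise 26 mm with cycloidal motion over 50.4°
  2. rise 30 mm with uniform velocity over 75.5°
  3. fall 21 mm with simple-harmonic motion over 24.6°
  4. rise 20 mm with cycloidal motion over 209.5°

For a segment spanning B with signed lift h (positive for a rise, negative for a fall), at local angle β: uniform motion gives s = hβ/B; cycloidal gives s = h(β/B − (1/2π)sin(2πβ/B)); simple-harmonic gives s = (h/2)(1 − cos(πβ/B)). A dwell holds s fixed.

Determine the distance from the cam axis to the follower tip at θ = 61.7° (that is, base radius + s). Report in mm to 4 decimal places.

seg 1 [0°–50.4°] cycloidal, h=26: full span → s += 26 → s = 26.0000
seg 2 [50.4°–125.9°] uniform, h=30: θ=61.7° here. β=11.3, B=75.5. 30·11.3/75.5 = 4.4901 → s = 30.4901
radial distance = base radius + s = 41 + 30.4901 = 71.4901

71.4901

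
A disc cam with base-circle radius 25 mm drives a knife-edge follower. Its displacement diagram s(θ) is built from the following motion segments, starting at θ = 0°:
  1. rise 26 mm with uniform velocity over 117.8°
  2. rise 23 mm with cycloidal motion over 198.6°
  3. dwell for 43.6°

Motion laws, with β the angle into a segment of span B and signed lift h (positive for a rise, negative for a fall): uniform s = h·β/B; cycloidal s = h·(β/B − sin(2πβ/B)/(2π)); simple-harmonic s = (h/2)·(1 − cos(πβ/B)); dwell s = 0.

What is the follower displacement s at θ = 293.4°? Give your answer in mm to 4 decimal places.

seg 1 [0°–117.8°] uniform, h=26: full span → s += 26 → s = 26.0000
seg 2 [117.8°–316.4°] cycloidal, h=23: θ=293.4° here. β=175.6, B=198.6. 23·(0.8842 − sin(2π·0.8842)/(2π)) = 22.7711 → s = 48.7711

48.7711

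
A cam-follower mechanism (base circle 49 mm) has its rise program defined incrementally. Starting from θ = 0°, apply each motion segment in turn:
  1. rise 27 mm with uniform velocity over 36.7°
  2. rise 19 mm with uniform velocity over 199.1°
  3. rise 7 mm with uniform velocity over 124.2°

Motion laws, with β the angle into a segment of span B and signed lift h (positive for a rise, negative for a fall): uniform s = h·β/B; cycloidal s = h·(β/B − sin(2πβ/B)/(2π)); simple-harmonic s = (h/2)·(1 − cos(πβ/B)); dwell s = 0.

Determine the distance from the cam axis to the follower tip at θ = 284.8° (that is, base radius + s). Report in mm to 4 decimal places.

seg 1 [0°–36.7°] uniform, h=27: full span → s += 27 → s = 27.0000
seg 2 [36.7°–235.8°] uniform, h=19: full span → s += 19 → s = 46.0000
seg 3 [235.8°–360°] uniform, h=7: θ=284.8° here. β=49, B=124.2. 7·49/124.2 = 2.7617 → s = 48.7617
radial distance = base radius + s = 49 + 48.7617 = 97.7617

97.7617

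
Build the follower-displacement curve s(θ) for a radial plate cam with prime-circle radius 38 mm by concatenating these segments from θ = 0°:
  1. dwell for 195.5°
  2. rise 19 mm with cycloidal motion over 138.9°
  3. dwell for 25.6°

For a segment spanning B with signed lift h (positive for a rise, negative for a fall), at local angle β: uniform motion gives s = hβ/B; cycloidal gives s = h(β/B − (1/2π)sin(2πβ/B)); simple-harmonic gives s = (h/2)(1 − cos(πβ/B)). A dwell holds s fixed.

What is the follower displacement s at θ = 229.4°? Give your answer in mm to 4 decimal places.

seg 1 [0°–195.5°] dwell: s stays 0.0000
seg 2 [195.5°–334.4°] cycloidal, h=19: θ=229.4° here. β=33.9, B=138.9. 19·(0.2441 − sin(2π·0.2441)/(2π)) = 1.6153 → s = 1.6153

1.6153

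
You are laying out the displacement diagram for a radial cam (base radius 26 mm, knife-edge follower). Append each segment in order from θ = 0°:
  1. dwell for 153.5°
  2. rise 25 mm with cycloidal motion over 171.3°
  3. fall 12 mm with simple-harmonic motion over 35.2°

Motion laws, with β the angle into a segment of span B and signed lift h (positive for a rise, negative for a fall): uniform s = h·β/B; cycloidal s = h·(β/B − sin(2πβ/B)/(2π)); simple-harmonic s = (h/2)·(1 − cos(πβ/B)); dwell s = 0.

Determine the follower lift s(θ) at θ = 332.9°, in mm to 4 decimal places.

seg 1 [0°–153.5°] dwell: s stays 0.0000
seg 2 [153.5°–324.8°] cycloidal, h=25: full span → s += 25 → s = 25.0000
seg 3 [324.8°–360°] simple-harmonic, h=-12: θ=332.9° here. β=8.1, B=35.2. -12/2·(1 − cos(π·0.2301)) = -1.5008 → s = 23.4992

23.4992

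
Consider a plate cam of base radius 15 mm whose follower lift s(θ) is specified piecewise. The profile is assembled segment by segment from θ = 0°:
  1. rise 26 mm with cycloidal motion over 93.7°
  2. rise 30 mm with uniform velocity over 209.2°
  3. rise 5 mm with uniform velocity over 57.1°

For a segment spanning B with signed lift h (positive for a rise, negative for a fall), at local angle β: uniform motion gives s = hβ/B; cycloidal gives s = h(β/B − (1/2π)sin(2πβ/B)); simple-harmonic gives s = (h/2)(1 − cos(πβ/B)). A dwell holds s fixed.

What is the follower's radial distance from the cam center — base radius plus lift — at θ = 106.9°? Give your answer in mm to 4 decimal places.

seg 1 [0°–93.7°] cycloidal, h=26: full span → s += 26 → s = 26.0000
seg 2 [93.7°–302.9°] uniform, h=30: θ=106.9° here. β=13.2, B=209.2. 30·13.2/209.2 = 1.8929 → s = 27.8929
radial distance = base radius + s = 15 + 27.8929 = 42.8929

42.8929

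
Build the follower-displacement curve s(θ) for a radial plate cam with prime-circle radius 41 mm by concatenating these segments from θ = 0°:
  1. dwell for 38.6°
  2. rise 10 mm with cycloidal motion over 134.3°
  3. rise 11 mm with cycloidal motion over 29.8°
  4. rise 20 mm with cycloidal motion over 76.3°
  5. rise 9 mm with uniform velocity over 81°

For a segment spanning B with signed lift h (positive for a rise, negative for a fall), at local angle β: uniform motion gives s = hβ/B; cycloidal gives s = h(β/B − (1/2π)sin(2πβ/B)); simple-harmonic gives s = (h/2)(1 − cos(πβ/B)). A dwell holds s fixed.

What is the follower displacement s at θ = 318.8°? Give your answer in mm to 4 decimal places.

seg 1 [0°–38.6°] dwell: s stays 0.0000
seg 2 [38.6°–172.9°] cycloidal, h=10: full span → s += 10 → s = 10.0000
seg 3 [172.9°–202.7°] cycloidal, h=11: full span → s += 11 → s = 21.0000
seg 4 [202.7°–279°] cycloidal, h=20: full span → s += 20 → s = 41.0000
seg 5 [279°–360°] uniform, h=9: θ=318.8° here. β=39.8, B=81. 9·39.8/81 = 4.4222 → s = 45.4222

45.4222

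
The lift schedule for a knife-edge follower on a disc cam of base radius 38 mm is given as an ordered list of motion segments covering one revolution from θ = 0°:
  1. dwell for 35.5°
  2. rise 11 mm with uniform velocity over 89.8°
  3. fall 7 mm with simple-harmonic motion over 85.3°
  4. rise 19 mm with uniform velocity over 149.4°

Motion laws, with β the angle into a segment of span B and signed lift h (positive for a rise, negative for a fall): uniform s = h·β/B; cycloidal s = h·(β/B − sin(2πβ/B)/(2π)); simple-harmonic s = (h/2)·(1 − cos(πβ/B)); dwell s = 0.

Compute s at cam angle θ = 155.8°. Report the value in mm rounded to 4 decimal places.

seg 1 [0°–35.5°] dwell: s stays 0.0000
seg 2 [35.5°–125.3°] uniform, h=11: full span → s += 11 → s = 11.0000
seg 3 [125.3°–210.6°] simple-harmonic, h=-7: θ=155.8° here. β=30.5, B=85.3. -7/2·(1 − cos(π·0.3576)) = -1.9856 → s = 9.0144

9.0144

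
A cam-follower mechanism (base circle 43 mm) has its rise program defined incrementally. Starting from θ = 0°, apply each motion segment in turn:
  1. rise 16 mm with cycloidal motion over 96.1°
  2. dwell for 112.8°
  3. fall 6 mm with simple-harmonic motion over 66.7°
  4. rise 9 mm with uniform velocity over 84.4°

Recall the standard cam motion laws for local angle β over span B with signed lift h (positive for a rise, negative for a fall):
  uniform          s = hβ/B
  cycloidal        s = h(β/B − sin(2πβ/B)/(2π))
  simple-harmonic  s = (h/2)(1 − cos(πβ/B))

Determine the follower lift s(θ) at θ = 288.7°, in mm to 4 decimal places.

seg 1 [0°–96.1°] cycloidal, h=16: full span → s += 16 → s = 16.0000
seg 2 [96.1°–208.9°] dwell: s stays 16.0000
seg 3 [208.9°–275.6°] simple-harmonic, h=-6: full span → s += -6 → s = 10.0000
seg 4 [275.6°–360°] uniform, h=9: θ=288.7° here. β=13.1, B=84.4. 9·13.1/84.4 = 1.3969 → s = 11.3969

11.3969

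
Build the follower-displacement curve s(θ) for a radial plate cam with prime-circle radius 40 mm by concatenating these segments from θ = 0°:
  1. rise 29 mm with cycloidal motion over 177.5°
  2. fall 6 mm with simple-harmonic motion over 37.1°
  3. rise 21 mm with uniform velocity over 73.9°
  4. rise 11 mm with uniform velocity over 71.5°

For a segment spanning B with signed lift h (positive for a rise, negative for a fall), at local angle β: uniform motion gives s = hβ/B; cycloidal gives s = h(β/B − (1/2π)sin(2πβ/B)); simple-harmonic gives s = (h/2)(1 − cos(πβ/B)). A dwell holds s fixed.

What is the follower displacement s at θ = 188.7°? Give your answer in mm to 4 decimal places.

seg 1 [0°–177.5°] cycloidal, h=29: full span → s += 29 → s = 29.0000
seg 2 [177.5°–214.6°] simple-harmonic, h=-6: θ=188.7° here. β=11.2, B=37.1. -6/2·(1 − cos(π·0.3019)) = -1.2511 → s = 27.7489

27.7489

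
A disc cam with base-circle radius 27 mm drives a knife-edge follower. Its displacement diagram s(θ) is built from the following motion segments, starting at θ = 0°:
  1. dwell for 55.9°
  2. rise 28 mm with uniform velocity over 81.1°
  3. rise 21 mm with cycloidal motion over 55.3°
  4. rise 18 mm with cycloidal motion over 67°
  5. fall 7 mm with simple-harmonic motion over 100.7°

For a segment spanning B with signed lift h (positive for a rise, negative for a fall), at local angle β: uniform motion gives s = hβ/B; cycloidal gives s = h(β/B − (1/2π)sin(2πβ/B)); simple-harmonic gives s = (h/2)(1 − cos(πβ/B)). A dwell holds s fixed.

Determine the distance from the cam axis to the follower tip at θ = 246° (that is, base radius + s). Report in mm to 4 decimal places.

seg 1 [0°–55.9°] dwell: s stays 0.0000
seg 2 [55.9°–137°] uniform, h=28: full span → s += 28 → s = 28.0000
seg 3 [137°–192.3°] cycloidal, h=21: full span → s += 21 → s = 49.0000
seg 4 [192.3°–259.3°] cycloidal, h=18: θ=246° here. β=53.7, B=67. 18·(0.8015 − sin(2π·0.8015)/(2π)) = 17.1430 → s = 66.1430
radial distance = base radius + s = 27 + 66.1430 = 93.1430

93.1430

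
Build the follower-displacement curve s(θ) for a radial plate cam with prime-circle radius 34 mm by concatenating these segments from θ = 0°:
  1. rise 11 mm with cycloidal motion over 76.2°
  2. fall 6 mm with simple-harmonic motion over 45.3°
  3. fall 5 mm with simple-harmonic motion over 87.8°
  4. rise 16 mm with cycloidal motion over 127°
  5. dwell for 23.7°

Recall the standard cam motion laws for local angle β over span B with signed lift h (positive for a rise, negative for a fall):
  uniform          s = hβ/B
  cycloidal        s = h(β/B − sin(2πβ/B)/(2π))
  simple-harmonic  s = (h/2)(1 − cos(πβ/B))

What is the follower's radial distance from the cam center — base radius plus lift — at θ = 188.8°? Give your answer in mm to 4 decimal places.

seg 1 [0°–76.2°] cycloidal, h=11: full span → s += 11 → s = 11.0000
seg 2 [76.2°–121.5°] simple-harmonic, h=-6: full span → s += -6 → s = 5.0000
seg 3 [121.5°–209.3°] simple-harmonic, h=-5: θ=188.8° here. β=67.3, B=87.8. -5/2·(1 − cos(π·0.7665)) = -4.3571 → s = 0.6429
radial distance = base radius + s = 34 + 0.6429 = 34.6429

34.6429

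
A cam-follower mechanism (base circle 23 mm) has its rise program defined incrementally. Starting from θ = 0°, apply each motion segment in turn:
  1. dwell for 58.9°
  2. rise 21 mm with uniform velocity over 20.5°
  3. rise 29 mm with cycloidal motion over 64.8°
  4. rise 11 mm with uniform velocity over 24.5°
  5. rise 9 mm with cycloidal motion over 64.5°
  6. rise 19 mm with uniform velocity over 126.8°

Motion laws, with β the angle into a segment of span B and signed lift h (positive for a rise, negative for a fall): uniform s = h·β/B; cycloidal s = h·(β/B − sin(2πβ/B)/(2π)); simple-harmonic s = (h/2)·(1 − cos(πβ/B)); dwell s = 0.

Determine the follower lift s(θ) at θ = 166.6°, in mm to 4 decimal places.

seg 1 [0°–58.9°] dwell: s stays 0.0000
seg 2 [58.9°–79.4°] uniform, h=21: full span → s += 21 → s = 21.0000
seg 3 [79.4°–144.2°] cycloidal, h=29: full span → s += 29 → s = 50.0000
seg 4 [144.2°–168.7°] uniform, h=11: θ=166.6° here. β=22.4, B=24.5. 11·22.4/24.5 = 10.0571 → s = 60.0571

60.0571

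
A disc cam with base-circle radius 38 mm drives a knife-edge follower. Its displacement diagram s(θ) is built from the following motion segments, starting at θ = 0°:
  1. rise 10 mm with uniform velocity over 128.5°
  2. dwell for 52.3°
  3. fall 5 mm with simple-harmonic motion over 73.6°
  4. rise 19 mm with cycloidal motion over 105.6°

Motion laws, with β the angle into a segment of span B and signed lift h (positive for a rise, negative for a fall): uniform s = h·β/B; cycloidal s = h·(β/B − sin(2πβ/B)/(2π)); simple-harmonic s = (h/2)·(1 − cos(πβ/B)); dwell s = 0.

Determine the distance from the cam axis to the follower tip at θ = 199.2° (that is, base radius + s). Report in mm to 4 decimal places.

seg 1 [0°–128.5°] uniform, h=10: full span → s += 10 → s = 10.0000
seg 2 [128.5°–180.8°] dwell: s stays 10.0000
seg 3 [180.8°–254.4°] simple-harmonic, h=-5: θ=199.2° here. β=18.4, B=73.6. -5/2·(1 − cos(π·0.2500)) = -0.7322 → s = 9.2678
radial distance = base radius + s = 38 + 9.2678 = 47.2678

47.2678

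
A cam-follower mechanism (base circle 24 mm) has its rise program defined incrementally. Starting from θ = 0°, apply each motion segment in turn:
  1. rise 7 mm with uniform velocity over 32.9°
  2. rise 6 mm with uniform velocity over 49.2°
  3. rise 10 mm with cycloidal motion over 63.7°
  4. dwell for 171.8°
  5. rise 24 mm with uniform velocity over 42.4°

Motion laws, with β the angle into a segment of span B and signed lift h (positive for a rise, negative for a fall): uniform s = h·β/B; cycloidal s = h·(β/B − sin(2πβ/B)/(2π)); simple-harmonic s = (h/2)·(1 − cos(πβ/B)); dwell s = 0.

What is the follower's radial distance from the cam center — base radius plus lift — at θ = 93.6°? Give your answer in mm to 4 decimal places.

seg 1 [0°–32.9°] uniform, h=7: full span → s += 7 → s = 7.0000
seg 2 [32.9°–82.1°] uniform, h=6: full span → s += 6 → s = 13.0000
seg 3 [82.1°–145.8°] cycloidal, h=10: θ=93.6° here. β=11.5, B=63.7. 10·(0.1805 − sin(2π·0.1805)/(2π)) = 0.3630 → s = 13.3630
radial distance = base radius + s = 24 + 13.3630 = 37.3630

37.3630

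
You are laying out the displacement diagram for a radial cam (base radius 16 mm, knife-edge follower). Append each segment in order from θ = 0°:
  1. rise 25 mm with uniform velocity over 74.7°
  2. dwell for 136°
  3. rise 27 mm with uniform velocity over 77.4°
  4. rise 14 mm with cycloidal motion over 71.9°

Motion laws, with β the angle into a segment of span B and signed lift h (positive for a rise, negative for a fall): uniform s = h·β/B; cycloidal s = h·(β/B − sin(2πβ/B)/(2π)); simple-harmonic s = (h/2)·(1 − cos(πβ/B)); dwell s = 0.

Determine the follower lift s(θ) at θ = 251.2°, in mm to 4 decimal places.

seg 1 [0°–74.7°] uniform, h=25: full span → s += 25 → s = 25.0000
seg 2 [74.7°–210.7°] dwell: s stays 25.0000
seg 3 [210.7°–288.1°] uniform, h=27: θ=251.2° here. β=40.5, B=77.4. 27·40.5/77.4 = 14.1279 → s = 39.1279

39.1279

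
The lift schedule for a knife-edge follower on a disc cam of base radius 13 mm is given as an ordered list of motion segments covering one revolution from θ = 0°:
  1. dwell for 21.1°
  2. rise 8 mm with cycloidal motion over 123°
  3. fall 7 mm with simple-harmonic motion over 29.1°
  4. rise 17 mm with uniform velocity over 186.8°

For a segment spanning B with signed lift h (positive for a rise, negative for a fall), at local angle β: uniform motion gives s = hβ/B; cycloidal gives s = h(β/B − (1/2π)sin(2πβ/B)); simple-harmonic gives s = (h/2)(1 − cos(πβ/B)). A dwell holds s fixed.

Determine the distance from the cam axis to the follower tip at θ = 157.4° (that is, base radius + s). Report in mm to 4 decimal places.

seg 1 [0°–21.1°] dwell: s stays 0.0000
seg 2 [21.1°–144.1°] cycloidal, h=8: full span → s += 8 → s = 8.0000
seg 3 [144.1°–173.2°] simple-harmonic, h=-7: θ=157.4° here. β=13.3, B=29.1. -7/2·(1 − cos(π·0.4570)) = -3.0291 → s = 4.9709
radial distance = base radius + s = 13 + 4.9709 = 17.9709

17.9709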